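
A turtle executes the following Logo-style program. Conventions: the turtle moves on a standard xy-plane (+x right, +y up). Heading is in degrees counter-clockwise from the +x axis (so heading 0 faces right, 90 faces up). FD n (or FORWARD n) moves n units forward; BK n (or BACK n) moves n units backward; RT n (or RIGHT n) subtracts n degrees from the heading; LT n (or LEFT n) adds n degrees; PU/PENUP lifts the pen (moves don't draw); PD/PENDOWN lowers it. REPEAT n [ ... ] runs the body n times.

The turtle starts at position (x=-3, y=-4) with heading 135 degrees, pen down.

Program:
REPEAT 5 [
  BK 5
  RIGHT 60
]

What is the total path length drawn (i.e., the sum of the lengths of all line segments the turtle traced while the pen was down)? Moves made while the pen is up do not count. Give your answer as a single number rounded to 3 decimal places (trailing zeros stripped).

Executing turtle program step by step:
Start: pos=(-3,-4), heading=135, pen down
REPEAT 5 [
  -- iteration 1/5 --
  BK 5: (-3,-4) -> (0.536,-7.536) [heading=135, draw]
  RT 60: heading 135 -> 75
  -- iteration 2/5 --
  BK 5: (0.536,-7.536) -> (-0.759,-12.365) [heading=75, draw]
  RT 60: heading 75 -> 15
  -- iteration 3/5 --
  BK 5: (-0.759,-12.365) -> (-5.588,-13.659) [heading=15, draw]
  RT 60: heading 15 -> 315
  -- iteration 4/5 --
  BK 5: (-5.588,-13.659) -> (-9.124,-10.124) [heading=315, draw]
  RT 60: heading 315 -> 255
  -- iteration 5/5 --
  BK 5: (-9.124,-10.124) -> (-7.83,-5.294) [heading=255, draw]
  RT 60: heading 255 -> 195
]
Final: pos=(-7.83,-5.294), heading=195, 5 segment(s) drawn

Segment lengths:
  seg 1: (-3,-4) -> (0.536,-7.536), length = 5
  seg 2: (0.536,-7.536) -> (-0.759,-12.365), length = 5
  seg 3: (-0.759,-12.365) -> (-5.588,-13.659), length = 5
  seg 4: (-5.588,-13.659) -> (-9.124,-10.124), length = 5
  seg 5: (-9.124,-10.124) -> (-7.83,-5.294), length = 5
Total = 25

Answer: 25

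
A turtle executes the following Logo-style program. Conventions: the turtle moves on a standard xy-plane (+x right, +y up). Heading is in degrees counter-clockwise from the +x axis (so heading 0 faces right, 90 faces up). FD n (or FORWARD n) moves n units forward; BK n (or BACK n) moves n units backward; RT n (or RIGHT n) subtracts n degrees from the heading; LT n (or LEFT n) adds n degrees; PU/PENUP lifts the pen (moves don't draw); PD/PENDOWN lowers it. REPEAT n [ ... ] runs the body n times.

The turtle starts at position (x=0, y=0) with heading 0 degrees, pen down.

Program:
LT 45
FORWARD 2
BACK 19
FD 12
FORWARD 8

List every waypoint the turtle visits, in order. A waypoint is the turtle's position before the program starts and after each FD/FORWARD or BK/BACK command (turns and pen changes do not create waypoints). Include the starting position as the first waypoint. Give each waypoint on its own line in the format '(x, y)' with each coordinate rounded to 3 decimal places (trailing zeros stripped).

Executing turtle program step by step:
Start: pos=(0,0), heading=0, pen down
LT 45: heading 0 -> 45
FD 2: (0,0) -> (1.414,1.414) [heading=45, draw]
BK 19: (1.414,1.414) -> (-12.021,-12.021) [heading=45, draw]
FD 12: (-12.021,-12.021) -> (-3.536,-3.536) [heading=45, draw]
FD 8: (-3.536,-3.536) -> (2.121,2.121) [heading=45, draw]
Final: pos=(2.121,2.121), heading=45, 4 segment(s) drawn
Waypoints (5 total):
(0, 0)
(1.414, 1.414)
(-12.021, -12.021)
(-3.536, -3.536)
(2.121, 2.121)

Answer: (0, 0)
(1.414, 1.414)
(-12.021, -12.021)
(-3.536, -3.536)
(2.121, 2.121)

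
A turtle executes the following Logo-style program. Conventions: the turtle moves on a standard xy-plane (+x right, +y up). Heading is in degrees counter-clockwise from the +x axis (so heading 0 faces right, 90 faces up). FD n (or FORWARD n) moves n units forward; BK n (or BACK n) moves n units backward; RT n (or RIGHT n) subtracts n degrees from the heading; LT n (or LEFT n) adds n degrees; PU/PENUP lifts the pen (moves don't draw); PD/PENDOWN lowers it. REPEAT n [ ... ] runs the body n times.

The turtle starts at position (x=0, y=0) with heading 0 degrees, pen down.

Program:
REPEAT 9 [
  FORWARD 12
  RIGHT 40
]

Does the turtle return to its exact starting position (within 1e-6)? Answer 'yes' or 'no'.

Executing turtle program step by step:
Start: pos=(0,0), heading=0, pen down
REPEAT 9 [
  -- iteration 1/9 --
  FD 12: (0,0) -> (12,0) [heading=0, draw]
  RT 40: heading 0 -> 320
  -- iteration 2/9 --
  FD 12: (12,0) -> (21.193,-7.713) [heading=320, draw]
  RT 40: heading 320 -> 280
  -- iteration 3/9 --
  FD 12: (21.193,-7.713) -> (23.276,-19.531) [heading=280, draw]
  RT 40: heading 280 -> 240
  -- iteration 4/9 --
  FD 12: (23.276,-19.531) -> (17.276,-29.923) [heading=240, draw]
  RT 40: heading 240 -> 200
  -- iteration 5/9 --
  FD 12: (17.276,-29.923) -> (6,-34.028) [heading=200, draw]
  RT 40: heading 200 -> 160
  -- iteration 6/9 --
  FD 12: (6,-34.028) -> (-5.276,-29.923) [heading=160, draw]
  RT 40: heading 160 -> 120
  -- iteration 7/9 --
  FD 12: (-5.276,-29.923) -> (-11.276,-19.531) [heading=120, draw]
  RT 40: heading 120 -> 80
  -- iteration 8/9 --
  FD 12: (-11.276,-19.531) -> (-9.193,-7.713) [heading=80, draw]
  RT 40: heading 80 -> 40
  -- iteration 9/9 --
  FD 12: (-9.193,-7.713) -> (0,0) [heading=40, draw]
  RT 40: heading 40 -> 0
]
Final: pos=(0,0), heading=0, 9 segment(s) drawn

Start position: (0, 0)
Final position: (0, 0)
Distance = 0; < 1e-6 -> CLOSED

Answer: yes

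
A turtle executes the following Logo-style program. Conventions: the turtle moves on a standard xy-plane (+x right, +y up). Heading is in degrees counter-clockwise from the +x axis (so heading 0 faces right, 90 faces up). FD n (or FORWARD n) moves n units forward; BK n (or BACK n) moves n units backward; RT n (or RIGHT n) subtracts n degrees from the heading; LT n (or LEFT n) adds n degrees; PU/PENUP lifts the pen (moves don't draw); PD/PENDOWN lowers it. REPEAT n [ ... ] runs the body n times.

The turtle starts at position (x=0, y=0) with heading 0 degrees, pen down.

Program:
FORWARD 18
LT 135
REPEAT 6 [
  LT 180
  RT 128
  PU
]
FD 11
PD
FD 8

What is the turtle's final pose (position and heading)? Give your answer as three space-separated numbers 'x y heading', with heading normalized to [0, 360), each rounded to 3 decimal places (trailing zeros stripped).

Answer: 18.994 18.974 87

Derivation:
Executing turtle program step by step:
Start: pos=(0,0), heading=0, pen down
FD 18: (0,0) -> (18,0) [heading=0, draw]
LT 135: heading 0 -> 135
REPEAT 6 [
  -- iteration 1/6 --
  LT 180: heading 135 -> 315
  RT 128: heading 315 -> 187
  PU: pen up
  -- iteration 2/6 --
  LT 180: heading 187 -> 7
  RT 128: heading 7 -> 239
  PU: pen up
  -- iteration 3/6 --
  LT 180: heading 239 -> 59
  RT 128: heading 59 -> 291
  PU: pen up
  -- iteration 4/6 --
  LT 180: heading 291 -> 111
  RT 128: heading 111 -> 343
  PU: pen up
  -- iteration 5/6 --
  LT 180: heading 343 -> 163
  RT 128: heading 163 -> 35
  PU: pen up
  -- iteration 6/6 --
  LT 180: heading 35 -> 215
  RT 128: heading 215 -> 87
  PU: pen up
]
FD 11: (18,0) -> (18.576,10.985) [heading=87, move]
PD: pen down
FD 8: (18.576,10.985) -> (18.994,18.974) [heading=87, draw]
Final: pos=(18.994,18.974), heading=87, 2 segment(s) drawn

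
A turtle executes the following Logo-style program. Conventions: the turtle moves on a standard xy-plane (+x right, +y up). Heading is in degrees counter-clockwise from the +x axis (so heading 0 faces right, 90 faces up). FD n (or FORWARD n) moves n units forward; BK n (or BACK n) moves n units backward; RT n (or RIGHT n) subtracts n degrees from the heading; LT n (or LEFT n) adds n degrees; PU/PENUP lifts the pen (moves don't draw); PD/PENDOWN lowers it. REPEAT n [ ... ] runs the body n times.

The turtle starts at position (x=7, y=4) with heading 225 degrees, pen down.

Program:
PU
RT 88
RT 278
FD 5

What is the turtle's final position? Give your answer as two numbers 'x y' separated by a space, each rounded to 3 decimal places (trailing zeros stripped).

Answer: 3.114 0.853

Derivation:
Executing turtle program step by step:
Start: pos=(7,4), heading=225, pen down
PU: pen up
RT 88: heading 225 -> 137
RT 278: heading 137 -> 219
FD 5: (7,4) -> (3.114,0.853) [heading=219, move]
Final: pos=(3.114,0.853), heading=219, 0 segment(s) drawn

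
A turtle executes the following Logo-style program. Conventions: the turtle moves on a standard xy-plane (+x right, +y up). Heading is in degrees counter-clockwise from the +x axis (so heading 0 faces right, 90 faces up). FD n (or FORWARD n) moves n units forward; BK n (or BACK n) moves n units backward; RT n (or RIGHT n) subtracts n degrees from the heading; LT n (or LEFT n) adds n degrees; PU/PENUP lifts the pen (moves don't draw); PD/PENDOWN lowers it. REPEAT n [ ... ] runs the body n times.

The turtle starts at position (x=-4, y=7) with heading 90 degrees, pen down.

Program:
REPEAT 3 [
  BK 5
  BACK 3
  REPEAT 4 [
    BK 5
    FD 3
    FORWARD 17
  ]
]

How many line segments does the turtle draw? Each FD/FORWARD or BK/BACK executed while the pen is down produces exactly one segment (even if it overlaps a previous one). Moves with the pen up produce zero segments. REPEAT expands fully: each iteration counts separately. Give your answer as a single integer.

Executing turtle program step by step:
Start: pos=(-4,7), heading=90, pen down
REPEAT 3 [
  -- iteration 1/3 --
  BK 5: (-4,7) -> (-4,2) [heading=90, draw]
  BK 3: (-4,2) -> (-4,-1) [heading=90, draw]
  REPEAT 4 [
    -- iteration 1/4 --
    BK 5: (-4,-1) -> (-4,-6) [heading=90, draw]
    FD 3: (-4,-6) -> (-4,-3) [heading=90, draw]
    FD 17: (-4,-3) -> (-4,14) [heading=90, draw]
    -- iteration 2/4 --
    BK 5: (-4,14) -> (-4,9) [heading=90, draw]
    FD 3: (-4,9) -> (-4,12) [heading=90, draw]
    FD 17: (-4,12) -> (-4,29) [heading=90, draw]
    -- iteration 3/4 --
    BK 5: (-4,29) -> (-4,24) [heading=90, draw]
    FD 3: (-4,24) -> (-4,27) [heading=90, draw]
    FD 17: (-4,27) -> (-4,44) [heading=90, draw]
    -- iteration 4/4 --
    BK 5: (-4,44) -> (-4,39) [heading=90, draw]
    FD 3: (-4,39) -> (-4,42) [heading=90, draw]
    FD 17: (-4,42) -> (-4,59) [heading=90, draw]
  ]
  -- iteration 2/3 --
  BK 5: (-4,59) -> (-4,54) [heading=90, draw]
  BK 3: (-4,54) -> (-4,51) [heading=90, draw]
  REPEAT 4 [
    -- iteration 1/4 --
    BK 5: (-4,51) -> (-4,46) [heading=90, draw]
    FD 3: (-4,46) -> (-4,49) [heading=90, draw]
    FD 17: (-4,49) -> (-4,66) [heading=90, draw]
    -- iteration 2/4 --
    BK 5: (-4,66) -> (-4,61) [heading=90, draw]
    FD 3: (-4,61) -> (-4,64) [heading=90, draw]
    FD 17: (-4,64) -> (-4,81) [heading=90, draw]
    -- iteration 3/4 --
    BK 5: (-4,81) -> (-4,76) [heading=90, draw]
    FD 3: (-4,76) -> (-4,79) [heading=90, draw]
    FD 17: (-4,79) -> (-4,96) [heading=90, draw]
    -- iteration 4/4 --
    BK 5: (-4,96) -> (-4,91) [heading=90, draw]
    FD 3: (-4,91) -> (-4,94) [heading=90, draw]
    FD 17: (-4,94) -> (-4,111) [heading=90, draw]
  ]
  -- iteration 3/3 --
  BK 5: (-4,111) -> (-4,106) [heading=90, draw]
  BK 3: (-4,106) -> (-4,103) [heading=90, draw]
  REPEAT 4 [
    -- iteration 1/4 --
    BK 5: (-4,103) -> (-4,98) [heading=90, draw]
    FD 3: (-4,98) -> (-4,101) [heading=90, draw]
    FD 17: (-4,101) -> (-4,118) [heading=90, draw]
    -- iteration 2/4 --
    BK 5: (-4,118) -> (-4,113) [heading=90, draw]
    FD 3: (-4,113) -> (-4,116) [heading=90, draw]
    FD 17: (-4,116) -> (-4,133) [heading=90, draw]
    -- iteration 3/4 --
    BK 5: (-4,133) -> (-4,128) [heading=90, draw]
    FD 3: (-4,128) -> (-4,131) [heading=90, draw]
    FD 17: (-4,131) -> (-4,148) [heading=90, draw]
    -- iteration 4/4 --
    BK 5: (-4,148) -> (-4,143) [heading=90, draw]
    FD 3: (-4,143) -> (-4,146) [heading=90, draw]
    FD 17: (-4,146) -> (-4,163) [heading=90, draw]
  ]
]
Final: pos=(-4,163), heading=90, 42 segment(s) drawn
Segments drawn: 42

Answer: 42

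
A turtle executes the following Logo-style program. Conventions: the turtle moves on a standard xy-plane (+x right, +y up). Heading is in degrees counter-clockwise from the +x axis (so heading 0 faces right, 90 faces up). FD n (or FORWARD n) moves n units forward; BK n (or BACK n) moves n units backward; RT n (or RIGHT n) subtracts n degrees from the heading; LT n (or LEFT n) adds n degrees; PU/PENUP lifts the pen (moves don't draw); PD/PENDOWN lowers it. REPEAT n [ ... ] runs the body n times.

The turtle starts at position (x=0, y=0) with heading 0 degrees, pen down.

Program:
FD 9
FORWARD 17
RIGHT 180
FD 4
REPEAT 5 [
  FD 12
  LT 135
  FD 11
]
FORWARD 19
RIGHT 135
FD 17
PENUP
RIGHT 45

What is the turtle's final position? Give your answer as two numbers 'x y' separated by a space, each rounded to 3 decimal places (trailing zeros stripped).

Answer: 28.787 11.686

Derivation:
Executing turtle program step by step:
Start: pos=(0,0), heading=0, pen down
FD 9: (0,0) -> (9,0) [heading=0, draw]
FD 17: (9,0) -> (26,0) [heading=0, draw]
RT 180: heading 0 -> 180
FD 4: (26,0) -> (22,0) [heading=180, draw]
REPEAT 5 [
  -- iteration 1/5 --
  FD 12: (22,0) -> (10,0) [heading=180, draw]
  LT 135: heading 180 -> 315
  FD 11: (10,0) -> (17.778,-7.778) [heading=315, draw]
  -- iteration 2/5 --
  FD 12: (17.778,-7.778) -> (26.263,-16.263) [heading=315, draw]
  LT 135: heading 315 -> 90
  FD 11: (26.263,-16.263) -> (26.263,-5.263) [heading=90, draw]
  -- iteration 3/5 --
  FD 12: (26.263,-5.263) -> (26.263,6.737) [heading=90, draw]
  LT 135: heading 90 -> 225
  FD 11: (26.263,6.737) -> (18.485,-1.042) [heading=225, draw]
  -- iteration 4/5 --
  FD 12: (18.485,-1.042) -> (10,-9.527) [heading=225, draw]
  LT 135: heading 225 -> 0
  FD 11: (10,-9.527) -> (21,-9.527) [heading=0, draw]
  -- iteration 5/5 --
  FD 12: (21,-9.527) -> (33,-9.527) [heading=0, draw]
  LT 135: heading 0 -> 135
  FD 11: (33,-9.527) -> (25.222,-1.749) [heading=135, draw]
]
FD 19: (25.222,-1.749) -> (11.787,11.686) [heading=135, draw]
RT 135: heading 135 -> 0
FD 17: (11.787,11.686) -> (28.787,11.686) [heading=0, draw]
PU: pen up
RT 45: heading 0 -> 315
Final: pos=(28.787,11.686), heading=315, 15 segment(s) drawn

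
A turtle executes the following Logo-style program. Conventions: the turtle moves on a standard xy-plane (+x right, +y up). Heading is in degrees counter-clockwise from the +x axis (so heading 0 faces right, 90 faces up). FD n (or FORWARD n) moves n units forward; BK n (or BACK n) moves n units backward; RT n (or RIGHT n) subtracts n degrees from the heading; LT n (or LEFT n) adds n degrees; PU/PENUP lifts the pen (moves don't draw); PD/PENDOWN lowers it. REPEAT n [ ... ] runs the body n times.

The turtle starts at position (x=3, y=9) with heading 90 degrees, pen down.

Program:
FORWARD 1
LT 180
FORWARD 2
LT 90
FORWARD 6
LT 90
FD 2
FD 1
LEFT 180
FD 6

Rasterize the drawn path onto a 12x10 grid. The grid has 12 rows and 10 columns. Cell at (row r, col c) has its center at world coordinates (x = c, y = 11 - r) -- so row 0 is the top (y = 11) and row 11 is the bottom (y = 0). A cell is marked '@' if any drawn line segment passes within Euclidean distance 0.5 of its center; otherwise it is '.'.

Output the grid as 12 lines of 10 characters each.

Segment 0: (3,9) -> (3,10)
Segment 1: (3,10) -> (3,8)
Segment 2: (3,8) -> (9,8)
Segment 3: (9,8) -> (9,10)
Segment 4: (9,10) -> (9,11)
Segment 5: (9,11) -> (9,5)

Answer: .........@
...@.....@
...@.....@
...@@@@@@@
.........@
.........@
.........@
..........
..........
..........
..........
..........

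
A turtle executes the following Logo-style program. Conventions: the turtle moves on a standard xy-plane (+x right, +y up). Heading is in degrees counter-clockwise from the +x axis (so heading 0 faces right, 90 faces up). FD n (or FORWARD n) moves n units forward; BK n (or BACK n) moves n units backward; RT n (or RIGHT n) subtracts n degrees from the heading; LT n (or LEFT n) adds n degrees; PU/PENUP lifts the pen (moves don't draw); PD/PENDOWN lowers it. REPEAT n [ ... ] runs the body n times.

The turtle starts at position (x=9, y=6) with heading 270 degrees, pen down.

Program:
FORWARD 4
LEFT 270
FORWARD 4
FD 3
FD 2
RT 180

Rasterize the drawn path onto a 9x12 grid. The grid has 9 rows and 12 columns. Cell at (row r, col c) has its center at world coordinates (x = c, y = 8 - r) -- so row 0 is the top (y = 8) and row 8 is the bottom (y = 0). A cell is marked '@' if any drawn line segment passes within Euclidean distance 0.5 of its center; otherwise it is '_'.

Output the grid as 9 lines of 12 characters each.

Answer: ____________
____________
_________@__
_________@__
_________@__
_________@__
@@@@@@@@@@__
____________
____________

Derivation:
Segment 0: (9,6) -> (9,2)
Segment 1: (9,2) -> (5,2)
Segment 2: (5,2) -> (2,2)
Segment 3: (2,2) -> (0,2)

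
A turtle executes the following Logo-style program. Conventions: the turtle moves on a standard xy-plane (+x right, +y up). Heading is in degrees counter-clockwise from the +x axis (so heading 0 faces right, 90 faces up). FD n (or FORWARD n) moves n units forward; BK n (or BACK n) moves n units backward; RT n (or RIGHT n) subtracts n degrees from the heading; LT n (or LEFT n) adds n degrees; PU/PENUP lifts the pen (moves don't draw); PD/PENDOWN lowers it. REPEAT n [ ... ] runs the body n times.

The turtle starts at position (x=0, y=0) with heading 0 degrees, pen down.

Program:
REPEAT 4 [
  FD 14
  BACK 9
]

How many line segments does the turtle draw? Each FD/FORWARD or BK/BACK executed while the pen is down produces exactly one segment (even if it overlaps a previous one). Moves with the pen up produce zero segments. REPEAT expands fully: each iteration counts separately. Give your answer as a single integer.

Answer: 8

Derivation:
Executing turtle program step by step:
Start: pos=(0,0), heading=0, pen down
REPEAT 4 [
  -- iteration 1/4 --
  FD 14: (0,0) -> (14,0) [heading=0, draw]
  BK 9: (14,0) -> (5,0) [heading=0, draw]
  -- iteration 2/4 --
  FD 14: (5,0) -> (19,0) [heading=0, draw]
  BK 9: (19,0) -> (10,0) [heading=0, draw]
  -- iteration 3/4 --
  FD 14: (10,0) -> (24,0) [heading=0, draw]
  BK 9: (24,0) -> (15,0) [heading=0, draw]
  -- iteration 4/4 --
  FD 14: (15,0) -> (29,0) [heading=0, draw]
  BK 9: (29,0) -> (20,0) [heading=0, draw]
]
Final: pos=(20,0), heading=0, 8 segment(s) drawn
Segments drawn: 8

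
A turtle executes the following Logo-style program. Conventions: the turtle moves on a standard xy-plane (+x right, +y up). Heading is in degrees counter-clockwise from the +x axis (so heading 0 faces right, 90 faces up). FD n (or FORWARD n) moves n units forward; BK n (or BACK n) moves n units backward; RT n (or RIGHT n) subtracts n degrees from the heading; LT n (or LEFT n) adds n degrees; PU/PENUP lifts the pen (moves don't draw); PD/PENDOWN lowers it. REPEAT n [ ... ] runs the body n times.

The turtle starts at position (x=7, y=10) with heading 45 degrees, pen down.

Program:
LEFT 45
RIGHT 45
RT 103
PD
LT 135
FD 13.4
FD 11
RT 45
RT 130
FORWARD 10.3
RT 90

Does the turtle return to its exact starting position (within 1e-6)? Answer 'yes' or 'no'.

Answer: no

Derivation:
Executing turtle program step by step:
Start: pos=(7,10), heading=45, pen down
LT 45: heading 45 -> 90
RT 45: heading 90 -> 45
RT 103: heading 45 -> 302
PD: pen down
LT 135: heading 302 -> 77
FD 13.4: (7,10) -> (10.014,23.057) [heading=77, draw]
FD 11: (10.014,23.057) -> (12.489,33.775) [heading=77, draw]
RT 45: heading 77 -> 32
RT 130: heading 32 -> 262
FD 10.3: (12.489,33.775) -> (11.055,23.575) [heading=262, draw]
RT 90: heading 262 -> 172
Final: pos=(11.055,23.575), heading=172, 3 segment(s) drawn

Start position: (7, 10)
Final position: (11.055, 23.575)
Distance = 14.168; >= 1e-6 -> NOT closed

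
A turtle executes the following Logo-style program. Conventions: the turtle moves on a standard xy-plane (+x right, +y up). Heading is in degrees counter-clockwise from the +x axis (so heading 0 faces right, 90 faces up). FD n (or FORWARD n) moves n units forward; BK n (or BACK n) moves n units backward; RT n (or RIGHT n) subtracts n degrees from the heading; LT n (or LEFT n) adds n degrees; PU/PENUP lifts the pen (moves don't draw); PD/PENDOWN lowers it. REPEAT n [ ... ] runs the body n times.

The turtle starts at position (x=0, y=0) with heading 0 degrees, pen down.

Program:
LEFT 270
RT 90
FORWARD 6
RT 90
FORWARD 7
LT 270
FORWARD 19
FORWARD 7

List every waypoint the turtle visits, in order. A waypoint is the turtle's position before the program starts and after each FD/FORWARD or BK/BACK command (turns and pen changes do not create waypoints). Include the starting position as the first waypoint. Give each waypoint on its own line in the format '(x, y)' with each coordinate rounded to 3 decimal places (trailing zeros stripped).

Executing turtle program step by step:
Start: pos=(0,0), heading=0, pen down
LT 270: heading 0 -> 270
RT 90: heading 270 -> 180
FD 6: (0,0) -> (-6,0) [heading=180, draw]
RT 90: heading 180 -> 90
FD 7: (-6,0) -> (-6,7) [heading=90, draw]
LT 270: heading 90 -> 0
FD 19: (-6,7) -> (13,7) [heading=0, draw]
FD 7: (13,7) -> (20,7) [heading=0, draw]
Final: pos=(20,7), heading=0, 4 segment(s) drawn
Waypoints (5 total):
(0, 0)
(-6, 0)
(-6, 7)
(13, 7)
(20, 7)

Answer: (0, 0)
(-6, 0)
(-6, 7)
(13, 7)
(20, 7)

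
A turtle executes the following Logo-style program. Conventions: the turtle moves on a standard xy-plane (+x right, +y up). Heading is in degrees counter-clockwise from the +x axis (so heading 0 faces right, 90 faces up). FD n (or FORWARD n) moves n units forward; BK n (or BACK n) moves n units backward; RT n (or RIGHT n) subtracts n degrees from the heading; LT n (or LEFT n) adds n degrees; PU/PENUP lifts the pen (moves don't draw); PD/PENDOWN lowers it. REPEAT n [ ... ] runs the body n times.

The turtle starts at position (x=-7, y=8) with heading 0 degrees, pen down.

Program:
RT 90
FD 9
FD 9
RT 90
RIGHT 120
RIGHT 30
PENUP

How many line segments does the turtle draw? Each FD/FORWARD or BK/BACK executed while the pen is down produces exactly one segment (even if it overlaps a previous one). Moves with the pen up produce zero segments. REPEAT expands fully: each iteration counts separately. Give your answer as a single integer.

Executing turtle program step by step:
Start: pos=(-7,8), heading=0, pen down
RT 90: heading 0 -> 270
FD 9: (-7,8) -> (-7,-1) [heading=270, draw]
FD 9: (-7,-1) -> (-7,-10) [heading=270, draw]
RT 90: heading 270 -> 180
RT 120: heading 180 -> 60
RT 30: heading 60 -> 30
PU: pen up
Final: pos=(-7,-10), heading=30, 2 segment(s) drawn
Segments drawn: 2

Answer: 2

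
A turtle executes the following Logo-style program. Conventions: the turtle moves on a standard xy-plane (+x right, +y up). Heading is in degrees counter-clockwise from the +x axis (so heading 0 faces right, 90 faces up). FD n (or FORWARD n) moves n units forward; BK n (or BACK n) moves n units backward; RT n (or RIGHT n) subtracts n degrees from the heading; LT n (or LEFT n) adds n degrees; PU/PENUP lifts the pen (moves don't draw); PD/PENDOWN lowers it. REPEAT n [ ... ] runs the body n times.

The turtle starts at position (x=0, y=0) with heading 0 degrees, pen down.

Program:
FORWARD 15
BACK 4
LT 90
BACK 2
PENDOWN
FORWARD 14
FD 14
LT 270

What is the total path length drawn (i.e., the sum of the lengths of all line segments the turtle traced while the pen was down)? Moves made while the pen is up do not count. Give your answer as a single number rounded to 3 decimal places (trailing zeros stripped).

Answer: 49

Derivation:
Executing turtle program step by step:
Start: pos=(0,0), heading=0, pen down
FD 15: (0,0) -> (15,0) [heading=0, draw]
BK 4: (15,0) -> (11,0) [heading=0, draw]
LT 90: heading 0 -> 90
BK 2: (11,0) -> (11,-2) [heading=90, draw]
PD: pen down
FD 14: (11,-2) -> (11,12) [heading=90, draw]
FD 14: (11,12) -> (11,26) [heading=90, draw]
LT 270: heading 90 -> 0
Final: pos=(11,26), heading=0, 5 segment(s) drawn

Segment lengths:
  seg 1: (0,0) -> (15,0), length = 15
  seg 2: (15,0) -> (11,0), length = 4
  seg 3: (11,0) -> (11,-2), length = 2
  seg 4: (11,-2) -> (11,12), length = 14
  seg 5: (11,12) -> (11,26), length = 14
Total = 49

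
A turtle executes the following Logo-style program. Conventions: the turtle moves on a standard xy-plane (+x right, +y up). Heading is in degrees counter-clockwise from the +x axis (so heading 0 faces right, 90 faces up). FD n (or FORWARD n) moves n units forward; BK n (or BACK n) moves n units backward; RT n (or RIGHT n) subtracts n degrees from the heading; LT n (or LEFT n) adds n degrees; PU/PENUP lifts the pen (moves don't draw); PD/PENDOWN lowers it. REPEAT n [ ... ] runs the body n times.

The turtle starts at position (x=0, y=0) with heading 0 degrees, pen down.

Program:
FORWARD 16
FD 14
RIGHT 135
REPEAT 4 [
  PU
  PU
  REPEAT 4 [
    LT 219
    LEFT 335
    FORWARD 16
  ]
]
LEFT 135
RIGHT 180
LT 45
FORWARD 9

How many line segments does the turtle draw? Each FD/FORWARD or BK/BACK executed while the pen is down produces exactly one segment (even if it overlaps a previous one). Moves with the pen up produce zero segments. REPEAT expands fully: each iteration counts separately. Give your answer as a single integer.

Answer: 2

Derivation:
Executing turtle program step by step:
Start: pos=(0,0), heading=0, pen down
FD 16: (0,0) -> (16,0) [heading=0, draw]
FD 14: (16,0) -> (30,0) [heading=0, draw]
RT 135: heading 0 -> 225
REPEAT 4 [
  -- iteration 1/4 --
  PU: pen up
  PU: pen up
  REPEAT 4 [
    -- iteration 1/4 --
    LT 219: heading 225 -> 84
    LT 335: heading 84 -> 59
    FD 16: (30,0) -> (38.241,13.715) [heading=59, move]
    -- iteration 2/4 --
    LT 219: heading 59 -> 278
    LT 335: heading 278 -> 253
    FD 16: (38.241,13.715) -> (33.563,-1.586) [heading=253, move]
    -- iteration 3/4 --
    LT 219: heading 253 -> 112
    LT 335: heading 112 -> 87
    FD 16: (33.563,-1.586) -> (34.4,14.392) [heading=87, move]
    -- iteration 4/4 --
    LT 219: heading 87 -> 306
    LT 335: heading 306 -> 281
    FD 16: (34.4,14.392) -> (37.453,-1.314) [heading=281, move]
  ]
  -- iteration 2/4 --
  PU: pen up
  PU: pen up
  REPEAT 4 [
    -- iteration 1/4 --
    LT 219: heading 281 -> 140
    LT 335: heading 140 -> 115
    FD 16: (37.453,-1.314) -> (30.691,13.187) [heading=115, move]
    -- iteration 2/4 --
    LT 219: heading 115 -> 334
    LT 335: heading 334 -> 309
    FD 16: (30.691,13.187) -> (40.76,0.752) [heading=309, move]
    -- iteration 3/4 --
    LT 219: heading 309 -> 168
    LT 335: heading 168 -> 143
    FD 16: (40.76,0.752) -> (27.982,10.381) [heading=143, move]
    -- iteration 4/4 --
    LT 219: heading 143 -> 2
    LT 335: heading 2 -> 337
    FD 16: (27.982,10.381) -> (42.71,4.13) [heading=337, move]
  ]
  -- iteration 3/4 --
  PU: pen up
  PU: pen up
  REPEAT 4 [
    -- iteration 1/4 --
    LT 219: heading 337 -> 196
    LT 335: heading 196 -> 171
    FD 16: (42.71,4.13) -> (26.907,6.633) [heading=171, move]
    -- iteration 2/4 --
    LT 219: heading 171 -> 30
    LT 335: heading 30 -> 5
    FD 16: (26.907,6.633) -> (42.846,8.027) [heading=5, move]
    -- iteration 3/4 --
    LT 219: heading 5 -> 224
    LT 335: heading 224 -> 199
    FD 16: (42.846,8.027) -> (27.718,2.818) [heading=199, move]
    -- iteration 4/4 --
    LT 219: heading 199 -> 58
    LT 335: heading 58 -> 33
    FD 16: (27.718,2.818) -> (41.137,11.532) [heading=33, move]
  ]
  -- iteration 4/4 --
  PU: pen up
  PU: pen up
  REPEAT 4 [
    -- iteration 1/4 --
    LT 219: heading 33 -> 252
    LT 335: heading 252 -> 227
    FD 16: (41.137,11.532) -> (30.225,-0.169) [heading=227, move]
    -- iteration 2/4 --
    LT 219: heading 227 -> 86
    LT 335: heading 86 -> 61
    FD 16: (30.225,-0.169) -> (37.982,13.825) [heading=61, move]
    -- iteration 3/4 --
    LT 219: heading 61 -> 280
    LT 335: heading 280 -> 255
    FD 16: (37.982,13.825) -> (33.841,-1.63) [heading=255, move]
    -- iteration 4/4 --
    LT 219: heading 255 -> 114
    LT 335: heading 114 -> 89
    FD 16: (33.841,-1.63) -> (34.12,14.367) [heading=89, move]
  ]
]
LT 135: heading 89 -> 224
RT 180: heading 224 -> 44
LT 45: heading 44 -> 89
FD 9: (34.12,14.367) -> (34.277,23.366) [heading=89, move]
Final: pos=(34.277,23.366), heading=89, 2 segment(s) drawn
Segments drawn: 2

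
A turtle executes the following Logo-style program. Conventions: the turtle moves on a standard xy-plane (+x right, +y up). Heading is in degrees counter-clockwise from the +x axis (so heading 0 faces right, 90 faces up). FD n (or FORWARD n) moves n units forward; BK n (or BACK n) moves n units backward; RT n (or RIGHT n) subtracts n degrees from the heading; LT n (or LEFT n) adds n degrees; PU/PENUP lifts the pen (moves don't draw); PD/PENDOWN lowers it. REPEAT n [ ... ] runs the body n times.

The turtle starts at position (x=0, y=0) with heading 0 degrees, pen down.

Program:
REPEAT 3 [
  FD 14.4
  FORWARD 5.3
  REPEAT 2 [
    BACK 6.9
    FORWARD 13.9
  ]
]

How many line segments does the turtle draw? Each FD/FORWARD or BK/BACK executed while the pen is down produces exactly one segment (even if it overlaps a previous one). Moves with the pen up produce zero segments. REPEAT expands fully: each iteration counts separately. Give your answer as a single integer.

Executing turtle program step by step:
Start: pos=(0,0), heading=0, pen down
REPEAT 3 [
  -- iteration 1/3 --
  FD 14.4: (0,0) -> (14.4,0) [heading=0, draw]
  FD 5.3: (14.4,0) -> (19.7,0) [heading=0, draw]
  REPEAT 2 [
    -- iteration 1/2 --
    BK 6.9: (19.7,0) -> (12.8,0) [heading=0, draw]
    FD 13.9: (12.8,0) -> (26.7,0) [heading=0, draw]
    -- iteration 2/2 --
    BK 6.9: (26.7,0) -> (19.8,0) [heading=0, draw]
    FD 13.9: (19.8,0) -> (33.7,0) [heading=0, draw]
  ]
  -- iteration 2/3 --
  FD 14.4: (33.7,0) -> (48.1,0) [heading=0, draw]
  FD 5.3: (48.1,0) -> (53.4,0) [heading=0, draw]
  REPEAT 2 [
    -- iteration 1/2 --
    BK 6.9: (53.4,0) -> (46.5,0) [heading=0, draw]
    FD 13.9: (46.5,0) -> (60.4,0) [heading=0, draw]
    -- iteration 2/2 --
    BK 6.9: (60.4,0) -> (53.5,0) [heading=0, draw]
    FD 13.9: (53.5,0) -> (67.4,0) [heading=0, draw]
  ]
  -- iteration 3/3 --
  FD 14.4: (67.4,0) -> (81.8,0) [heading=0, draw]
  FD 5.3: (81.8,0) -> (87.1,0) [heading=0, draw]
  REPEAT 2 [
    -- iteration 1/2 --
    BK 6.9: (87.1,0) -> (80.2,0) [heading=0, draw]
    FD 13.9: (80.2,0) -> (94.1,0) [heading=0, draw]
    -- iteration 2/2 --
    BK 6.9: (94.1,0) -> (87.2,0) [heading=0, draw]
    FD 13.9: (87.2,0) -> (101.1,0) [heading=0, draw]
  ]
]
Final: pos=(101.1,0), heading=0, 18 segment(s) drawn
Segments drawn: 18

Answer: 18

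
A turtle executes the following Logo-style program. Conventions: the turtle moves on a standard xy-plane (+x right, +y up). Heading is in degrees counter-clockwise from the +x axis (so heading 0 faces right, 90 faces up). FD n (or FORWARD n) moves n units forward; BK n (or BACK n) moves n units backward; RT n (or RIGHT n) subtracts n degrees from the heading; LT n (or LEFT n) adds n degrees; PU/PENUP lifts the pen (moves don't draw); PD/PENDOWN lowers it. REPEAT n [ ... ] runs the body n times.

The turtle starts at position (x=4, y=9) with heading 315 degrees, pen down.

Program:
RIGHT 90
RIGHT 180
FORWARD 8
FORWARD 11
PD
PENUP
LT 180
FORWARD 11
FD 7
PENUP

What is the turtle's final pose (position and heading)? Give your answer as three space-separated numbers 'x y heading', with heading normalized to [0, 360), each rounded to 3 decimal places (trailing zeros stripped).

Answer: 4.707 9.707 225

Derivation:
Executing turtle program step by step:
Start: pos=(4,9), heading=315, pen down
RT 90: heading 315 -> 225
RT 180: heading 225 -> 45
FD 8: (4,9) -> (9.657,14.657) [heading=45, draw]
FD 11: (9.657,14.657) -> (17.435,22.435) [heading=45, draw]
PD: pen down
PU: pen up
LT 180: heading 45 -> 225
FD 11: (17.435,22.435) -> (9.657,14.657) [heading=225, move]
FD 7: (9.657,14.657) -> (4.707,9.707) [heading=225, move]
PU: pen up
Final: pos=(4.707,9.707), heading=225, 2 segment(s) drawn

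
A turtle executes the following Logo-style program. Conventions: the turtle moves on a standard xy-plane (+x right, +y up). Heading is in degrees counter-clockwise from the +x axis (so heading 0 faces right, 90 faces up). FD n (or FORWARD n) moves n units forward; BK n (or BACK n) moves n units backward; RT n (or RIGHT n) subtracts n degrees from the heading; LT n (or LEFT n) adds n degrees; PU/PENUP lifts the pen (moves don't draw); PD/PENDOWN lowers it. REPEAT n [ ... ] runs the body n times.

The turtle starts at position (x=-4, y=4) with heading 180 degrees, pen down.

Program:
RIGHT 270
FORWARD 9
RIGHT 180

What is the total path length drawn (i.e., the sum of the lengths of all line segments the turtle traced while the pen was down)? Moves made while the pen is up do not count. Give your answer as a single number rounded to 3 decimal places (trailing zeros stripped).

Answer: 9

Derivation:
Executing turtle program step by step:
Start: pos=(-4,4), heading=180, pen down
RT 270: heading 180 -> 270
FD 9: (-4,4) -> (-4,-5) [heading=270, draw]
RT 180: heading 270 -> 90
Final: pos=(-4,-5), heading=90, 1 segment(s) drawn

Segment lengths:
  seg 1: (-4,4) -> (-4,-5), length = 9
Total = 9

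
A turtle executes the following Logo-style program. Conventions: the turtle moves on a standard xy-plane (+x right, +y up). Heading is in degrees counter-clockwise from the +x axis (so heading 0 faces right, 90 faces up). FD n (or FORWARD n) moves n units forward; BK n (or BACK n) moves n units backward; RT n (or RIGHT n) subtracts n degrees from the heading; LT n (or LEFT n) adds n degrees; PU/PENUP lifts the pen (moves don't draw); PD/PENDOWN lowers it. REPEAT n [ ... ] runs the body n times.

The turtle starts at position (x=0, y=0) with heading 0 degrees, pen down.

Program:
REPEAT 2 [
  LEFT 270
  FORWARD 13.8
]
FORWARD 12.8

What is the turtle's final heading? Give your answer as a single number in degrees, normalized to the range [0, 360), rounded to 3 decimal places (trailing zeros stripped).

Answer: 180

Derivation:
Executing turtle program step by step:
Start: pos=(0,0), heading=0, pen down
REPEAT 2 [
  -- iteration 1/2 --
  LT 270: heading 0 -> 270
  FD 13.8: (0,0) -> (0,-13.8) [heading=270, draw]
  -- iteration 2/2 --
  LT 270: heading 270 -> 180
  FD 13.8: (0,-13.8) -> (-13.8,-13.8) [heading=180, draw]
]
FD 12.8: (-13.8,-13.8) -> (-26.6,-13.8) [heading=180, draw]
Final: pos=(-26.6,-13.8), heading=180, 3 segment(s) drawn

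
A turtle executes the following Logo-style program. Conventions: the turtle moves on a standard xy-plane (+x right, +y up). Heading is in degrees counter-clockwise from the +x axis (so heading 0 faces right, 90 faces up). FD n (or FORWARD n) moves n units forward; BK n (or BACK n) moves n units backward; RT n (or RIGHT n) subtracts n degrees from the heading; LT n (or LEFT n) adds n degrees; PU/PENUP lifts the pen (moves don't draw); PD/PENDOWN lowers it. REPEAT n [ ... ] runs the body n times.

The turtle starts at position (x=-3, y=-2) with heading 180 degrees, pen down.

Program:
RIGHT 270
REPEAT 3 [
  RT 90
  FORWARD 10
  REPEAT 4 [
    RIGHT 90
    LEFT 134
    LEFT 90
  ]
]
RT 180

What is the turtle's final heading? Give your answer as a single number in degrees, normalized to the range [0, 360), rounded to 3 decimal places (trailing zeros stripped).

Answer: 348

Derivation:
Executing turtle program step by step:
Start: pos=(-3,-2), heading=180, pen down
RT 270: heading 180 -> 270
REPEAT 3 [
  -- iteration 1/3 --
  RT 90: heading 270 -> 180
  FD 10: (-3,-2) -> (-13,-2) [heading=180, draw]
  REPEAT 4 [
    -- iteration 1/4 --
    RT 90: heading 180 -> 90
    LT 134: heading 90 -> 224
    LT 90: heading 224 -> 314
    -- iteration 2/4 --
    RT 90: heading 314 -> 224
    LT 134: heading 224 -> 358
    LT 90: heading 358 -> 88
    -- iteration 3/4 --
    RT 90: heading 88 -> 358
    LT 134: heading 358 -> 132
    LT 90: heading 132 -> 222
    -- iteration 4/4 --
    RT 90: heading 222 -> 132
    LT 134: heading 132 -> 266
    LT 90: heading 266 -> 356
  ]
  -- iteration 2/3 --
  RT 90: heading 356 -> 266
  FD 10: (-13,-2) -> (-13.698,-11.976) [heading=266, draw]
  REPEAT 4 [
    -- iteration 1/4 --
    RT 90: heading 266 -> 176
    LT 134: heading 176 -> 310
    LT 90: heading 310 -> 40
    -- iteration 2/4 --
    RT 90: heading 40 -> 310
    LT 134: heading 310 -> 84
    LT 90: heading 84 -> 174
    -- iteration 3/4 --
    RT 90: heading 174 -> 84
    LT 134: heading 84 -> 218
    LT 90: heading 218 -> 308
    -- iteration 4/4 --
    RT 90: heading 308 -> 218
    LT 134: heading 218 -> 352
    LT 90: heading 352 -> 82
  ]
  -- iteration 3/3 --
  RT 90: heading 82 -> 352
  FD 10: (-13.698,-11.976) -> (-3.795,-13.367) [heading=352, draw]
  REPEAT 4 [
    -- iteration 1/4 --
    RT 90: heading 352 -> 262
    LT 134: heading 262 -> 36
    LT 90: heading 36 -> 126
    -- iteration 2/4 --
    RT 90: heading 126 -> 36
    LT 134: heading 36 -> 170
    LT 90: heading 170 -> 260
    -- iteration 3/4 --
    RT 90: heading 260 -> 170
    LT 134: heading 170 -> 304
    LT 90: heading 304 -> 34
    -- iteration 4/4 --
    RT 90: heading 34 -> 304
    LT 134: heading 304 -> 78
    LT 90: heading 78 -> 168
  ]
]
RT 180: heading 168 -> 348
Final: pos=(-3.795,-13.367), heading=348, 3 segment(s) drawn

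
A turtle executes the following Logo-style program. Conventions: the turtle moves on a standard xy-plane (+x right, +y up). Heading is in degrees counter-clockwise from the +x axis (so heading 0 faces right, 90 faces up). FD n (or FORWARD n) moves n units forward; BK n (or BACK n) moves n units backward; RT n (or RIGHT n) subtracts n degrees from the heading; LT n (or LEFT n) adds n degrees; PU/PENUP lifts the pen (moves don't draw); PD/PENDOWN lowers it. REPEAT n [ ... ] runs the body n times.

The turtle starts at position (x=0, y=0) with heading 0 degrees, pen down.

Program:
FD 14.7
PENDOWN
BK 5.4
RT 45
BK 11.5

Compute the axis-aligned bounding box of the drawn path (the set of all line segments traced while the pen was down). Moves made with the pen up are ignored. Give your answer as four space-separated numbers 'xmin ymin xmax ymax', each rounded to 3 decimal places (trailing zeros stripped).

Answer: 0 0 14.7 8.132

Derivation:
Executing turtle program step by step:
Start: pos=(0,0), heading=0, pen down
FD 14.7: (0,0) -> (14.7,0) [heading=0, draw]
PD: pen down
BK 5.4: (14.7,0) -> (9.3,0) [heading=0, draw]
RT 45: heading 0 -> 315
BK 11.5: (9.3,0) -> (1.168,8.132) [heading=315, draw]
Final: pos=(1.168,8.132), heading=315, 3 segment(s) drawn

Segment endpoints: x in {0, 1.168, 9.3, 14.7}, y in {0, 8.132}
xmin=0, ymin=0, xmax=14.7, ymax=8.132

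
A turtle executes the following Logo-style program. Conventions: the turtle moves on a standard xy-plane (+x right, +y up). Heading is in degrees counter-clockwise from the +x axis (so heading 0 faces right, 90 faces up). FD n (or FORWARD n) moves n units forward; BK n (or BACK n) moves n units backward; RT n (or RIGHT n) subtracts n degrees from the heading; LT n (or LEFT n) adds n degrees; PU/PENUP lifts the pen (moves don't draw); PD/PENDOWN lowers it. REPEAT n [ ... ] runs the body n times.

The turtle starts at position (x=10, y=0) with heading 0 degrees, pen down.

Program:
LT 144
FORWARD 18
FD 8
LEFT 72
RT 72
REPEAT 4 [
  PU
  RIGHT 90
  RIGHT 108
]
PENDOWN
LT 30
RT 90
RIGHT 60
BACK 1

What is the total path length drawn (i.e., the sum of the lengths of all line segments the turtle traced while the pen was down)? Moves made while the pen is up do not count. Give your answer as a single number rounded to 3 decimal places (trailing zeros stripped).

Answer: 27

Derivation:
Executing turtle program step by step:
Start: pos=(10,0), heading=0, pen down
LT 144: heading 0 -> 144
FD 18: (10,0) -> (-4.562,10.58) [heading=144, draw]
FD 8: (-4.562,10.58) -> (-11.034,15.282) [heading=144, draw]
LT 72: heading 144 -> 216
RT 72: heading 216 -> 144
REPEAT 4 [
  -- iteration 1/4 --
  PU: pen up
  RT 90: heading 144 -> 54
  RT 108: heading 54 -> 306
  -- iteration 2/4 --
  PU: pen up
  RT 90: heading 306 -> 216
  RT 108: heading 216 -> 108
  -- iteration 3/4 --
  PU: pen up
  RT 90: heading 108 -> 18
  RT 108: heading 18 -> 270
  -- iteration 4/4 --
  PU: pen up
  RT 90: heading 270 -> 180
  RT 108: heading 180 -> 72
]
PD: pen down
LT 30: heading 72 -> 102
RT 90: heading 102 -> 12
RT 60: heading 12 -> 312
BK 1: (-11.034,15.282) -> (-11.704,16.026) [heading=312, draw]
Final: pos=(-11.704,16.026), heading=312, 3 segment(s) drawn

Segment lengths:
  seg 1: (10,0) -> (-4.562,10.58), length = 18
  seg 2: (-4.562,10.58) -> (-11.034,15.282), length = 8
  seg 3: (-11.034,15.282) -> (-11.704,16.026), length = 1
Total = 27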